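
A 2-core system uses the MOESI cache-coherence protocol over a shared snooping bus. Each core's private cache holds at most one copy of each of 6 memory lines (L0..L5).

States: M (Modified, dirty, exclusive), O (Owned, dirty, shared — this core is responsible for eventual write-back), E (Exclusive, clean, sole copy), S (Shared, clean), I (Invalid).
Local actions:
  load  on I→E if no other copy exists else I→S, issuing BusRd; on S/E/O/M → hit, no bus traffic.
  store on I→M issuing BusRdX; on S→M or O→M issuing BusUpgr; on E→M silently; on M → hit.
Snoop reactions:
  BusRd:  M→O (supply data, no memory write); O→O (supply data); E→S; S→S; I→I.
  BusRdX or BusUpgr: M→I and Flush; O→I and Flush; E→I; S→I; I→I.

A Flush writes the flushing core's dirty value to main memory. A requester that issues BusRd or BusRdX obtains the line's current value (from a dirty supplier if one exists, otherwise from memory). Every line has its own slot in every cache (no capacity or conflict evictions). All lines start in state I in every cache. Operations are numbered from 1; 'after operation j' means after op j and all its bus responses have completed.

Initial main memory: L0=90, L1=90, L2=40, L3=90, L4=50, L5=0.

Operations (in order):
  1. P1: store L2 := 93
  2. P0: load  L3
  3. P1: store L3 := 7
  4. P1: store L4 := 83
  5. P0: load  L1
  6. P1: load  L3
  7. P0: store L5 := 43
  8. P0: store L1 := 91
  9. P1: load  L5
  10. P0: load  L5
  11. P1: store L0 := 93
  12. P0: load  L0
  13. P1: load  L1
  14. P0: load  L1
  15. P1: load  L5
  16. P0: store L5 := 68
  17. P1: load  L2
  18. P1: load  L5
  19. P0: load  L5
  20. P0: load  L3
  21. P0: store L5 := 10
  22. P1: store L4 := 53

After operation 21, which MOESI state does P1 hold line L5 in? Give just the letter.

[1] P1: store L2 := 93 | P0:I, P1:M(93) | bus: BusRdX
[2] P0: load  L3 | P0:E(90), P1:I | bus: BusRd
[3] P1: store L3 := 7 | P0:I, P1:M(7) | bus: BusRdX
[4] P1: store L4 := 83 | P0:I, P1:M(83) | bus: BusRdX
[5] P0: load  L1 | P0:E(90), P1:I | bus: BusRd
[6] P1: load  L3 | P0:I, P1:M(7) | bus: none
[7] P0: store L5 := 43 | P0:M(43), P1:I | bus: BusRdX
[8] P0: store L1 := 91 | P0:M(91), P1:I | bus: none
[9] P1: load  L5 | P0:O(43), P1:S(43) | bus: BusRd
[10] P0: load  L5 | P0:O(43), P1:S(43) | bus: none
[11] P1: store L0 := 93 | P0:I, P1:M(93) | bus: BusRdX
[12] P0: load  L0 | P0:S(93), P1:O(93) | bus: BusRd
[13] P1: load  L1 | P0:O(91), P1:S(91) | bus: BusRd
[14] P0: load  L1 | P0:O(91), P1:S(91) | bus: none
[15] P1: load  L5 | P0:O(43), P1:S(43) | bus: none
[16] P0: store L5 := 68 | P0:M(68), P1:I | bus: BusUpgr
[17] P1: load  L2 | P0:I, P1:M(93) | bus: none
[18] P1: load  L5 | P0:O(68), P1:S(68) | bus: BusRd
[19] P0: load  L5 | P0:O(68), P1:S(68) | bus: none
[20] P0: load  L3 | P0:S(7), P1:O(7) | bus: BusRd
[21] P0: store L5 := 10 | P0:M(10), P1:I | bus: BusUpgr
[22] P1: store L4 := 53 | P0:I, P1:M(53) | bus: none

state = I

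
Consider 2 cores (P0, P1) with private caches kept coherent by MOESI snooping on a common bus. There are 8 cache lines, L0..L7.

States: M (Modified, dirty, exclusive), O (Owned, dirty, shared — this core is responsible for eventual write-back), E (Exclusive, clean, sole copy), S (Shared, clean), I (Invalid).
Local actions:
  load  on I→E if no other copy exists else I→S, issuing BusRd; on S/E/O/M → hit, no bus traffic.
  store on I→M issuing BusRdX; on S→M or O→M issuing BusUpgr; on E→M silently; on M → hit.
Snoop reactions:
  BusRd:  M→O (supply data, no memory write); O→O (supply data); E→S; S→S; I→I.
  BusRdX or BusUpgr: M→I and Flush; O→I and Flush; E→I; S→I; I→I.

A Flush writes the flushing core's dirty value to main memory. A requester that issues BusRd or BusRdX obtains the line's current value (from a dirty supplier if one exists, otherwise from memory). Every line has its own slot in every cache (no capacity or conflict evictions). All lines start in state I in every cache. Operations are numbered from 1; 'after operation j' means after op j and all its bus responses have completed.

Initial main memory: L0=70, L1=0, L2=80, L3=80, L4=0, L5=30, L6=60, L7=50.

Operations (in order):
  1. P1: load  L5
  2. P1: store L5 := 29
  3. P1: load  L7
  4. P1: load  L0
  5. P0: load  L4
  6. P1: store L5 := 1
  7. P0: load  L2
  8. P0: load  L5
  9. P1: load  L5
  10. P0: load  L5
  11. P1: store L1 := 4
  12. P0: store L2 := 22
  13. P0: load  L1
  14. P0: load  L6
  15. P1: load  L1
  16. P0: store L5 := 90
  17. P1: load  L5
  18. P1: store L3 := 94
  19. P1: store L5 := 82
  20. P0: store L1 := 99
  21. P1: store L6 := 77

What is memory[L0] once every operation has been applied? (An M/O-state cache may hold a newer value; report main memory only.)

memory[L0] = 70

step 1: P1: load  L5  ⟶  IE  (L5)  txn=BusRd  M[L5]=30
step 2: P1: store L5 := 29  ⟶  IM  (L5)  txn=∅  M[L5]=30
step 3: P1: load  L7  ⟶  IE  (L7)  txn=BusRd  M[L7]=50
step 4: P1: load  L0  ⟶  IE  (L0)  txn=BusRd  M[L0]=70
step 5: P0: load  L4  ⟶  EI  (L4)  txn=BusRd  M[L4]=0
step 6: P1: store L5 := 1  ⟶  IM  (L5)  txn=∅  M[L5]=30
step 7: P0: load  L2  ⟶  EI  (L2)  txn=BusRd  M[L2]=80
step 8: P0: load  L5  ⟶  SO  (L5)  txn=BusRd  M[L5]=30
step 9: P1: load  L5  ⟶  SO  (L5)  txn=∅  M[L5]=30
step 10: P0: load  L5  ⟶  SO  (L5)  txn=∅  M[L5]=30
step 11: P1: store L1 := 4  ⟶  IM  (L1)  txn=BusRdX  M[L1]=0
step 12: P0: store L2 := 22  ⟶  MI  (L2)  txn=∅  M[L2]=80
step 13: P0: load  L1  ⟶  SO  (L1)  txn=BusRd  M[L1]=0
step 14: P0: load  L6  ⟶  EI  (L6)  txn=BusRd  M[L6]=60
step 15: P1: load  L1  ⟶  SO  (L1)  txn=∅  M[L1]=0
step 16: P0: store L5 := 90  ⟶  MI  (L5)  txn=BusUpgr+Flush  M[L5]=1
step 17: P1: load  L5  ⟶  OS  (L5)  txn=BusRd  M[L5]=1
step 18: P1: store L3 := 94  ⟶  IM  (L3)  txn=BusRdX  M[L3]=80
step 19: P1: store L5 := 82  ⟶  IM  (L5)  txn=BusUpgr+Flush  M[L5]=90
step 20: P0: store L1 := 99  ⟶  MI  (L1)  txn=BusUpgr+Flush  M[L1]=4
step 21: P1: store L6 := 77  ⟶  IM  (L6)  txn=BusRdX  M[L6]=60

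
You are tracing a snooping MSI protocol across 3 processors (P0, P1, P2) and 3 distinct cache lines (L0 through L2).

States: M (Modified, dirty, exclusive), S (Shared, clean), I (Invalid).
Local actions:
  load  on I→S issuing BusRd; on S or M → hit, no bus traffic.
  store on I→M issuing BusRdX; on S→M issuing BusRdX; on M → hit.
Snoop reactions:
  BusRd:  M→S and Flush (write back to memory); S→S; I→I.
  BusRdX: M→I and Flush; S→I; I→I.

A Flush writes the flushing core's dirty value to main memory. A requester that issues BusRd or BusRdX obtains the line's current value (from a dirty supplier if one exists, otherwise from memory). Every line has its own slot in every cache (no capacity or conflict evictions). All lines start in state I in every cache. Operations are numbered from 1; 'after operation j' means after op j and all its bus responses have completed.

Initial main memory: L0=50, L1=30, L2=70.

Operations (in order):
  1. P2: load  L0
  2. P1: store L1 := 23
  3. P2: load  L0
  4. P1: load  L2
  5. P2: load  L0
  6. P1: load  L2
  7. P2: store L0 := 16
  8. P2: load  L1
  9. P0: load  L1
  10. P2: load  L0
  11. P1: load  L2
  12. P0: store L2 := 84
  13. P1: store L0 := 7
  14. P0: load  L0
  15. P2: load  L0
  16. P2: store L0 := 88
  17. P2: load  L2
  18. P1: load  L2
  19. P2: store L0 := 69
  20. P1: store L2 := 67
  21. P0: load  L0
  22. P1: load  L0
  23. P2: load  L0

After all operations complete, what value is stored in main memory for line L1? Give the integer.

memory[L1] = 23

1. P2: load  L0  bus=[BusRd]  L0: P0=I P1=I P2=S  mem[L0]=50
2. P1: store L1 := 23  bus=[BusRdX]  L1: P0=I P1=M P2=I  mem[L1]=30
3. P2: load  L0  bus=[-]  L0: P0=I P1=I P2=S  mem[L0]=50
4. P1: load  L2  bus=[BusRd]  L2: P0=I P1=S P2=I  mem[L2]=70
5. P2: load  L0  bus=[-]  L0: P0=I P1=I P2=S  mem[L0]=50
6. P1: load  L2  bus=[-]  L2: P0=I P1=S P2=I  mem[L2]=70
7. P2: store L0 := 16  bus=[BusRdX]  L0: P0=I P1=I P2=M  mem[L0]=50
8. P2: load  L1  bus=[BusRd,Flush]  L1: P0=I P1=S P2=S  mem[L1]=23
9. P0: load  L1  bus=[BusRd]  L1: P0=S P1=S P2=S  mem[L1]=23
10. P2: load  L0  bus=[-]  L0: P0=I P1=I P2=M  mem[L0]=50
11. P1: load  L2  bus=[-]  L2: P0=I P1=S P2=I  mem[L2]=70
12. P0: store L2 := 84  bus=[BusRdX]  L2: P0=M P1=I P2=I  mem[L2]=70
13. P1: store L0 := 7  bus=[BusRdX,Flush]  L0: P0=I P1=M P2=I  mem[L0]=16
14. P0: load  L0  bus=[BusRd,Flush]  L0: P0=S P1=S P2=I  mem[L0]=7
15. P2: load  L0  bus=[BusRd]  L0: P0=S P1=S P2=S  mem[L0]=7
16. P2: store L0 := 88  bus=[BusRdX]  L0: P0=I P1=I P2=M  mem[L0]=7
17. P2: load  L2  bus=[BusRd,Flush]  L2: P0=S P1=I P2=S  mem[L2]=84
18. P1: load  L2  bus=[BusRd]  L2: P0=S P1=S P2=S  mem[L2]=84
19. P2: store L0 := 69  bus=[-]  L0: P0=I P1=I P2=M  mem[L0]=7
20. P1: store L2 := 67  bus=[BusRdX]  L2: P0=I P1=M P2=I  mem[L2]=84
21. P0: load  L0  bus=[BusRd,Flush]  L0: P0=S P1=I P2=S  mem[L0]=69
22. P1: load  L0  bus=[BusRd]  L0: P0=S P1=S P2=S  mem[L0]=69
23. P2: load  L0  bus=[-]  L0: P0=S P1=S P2=S  mem[L0]=69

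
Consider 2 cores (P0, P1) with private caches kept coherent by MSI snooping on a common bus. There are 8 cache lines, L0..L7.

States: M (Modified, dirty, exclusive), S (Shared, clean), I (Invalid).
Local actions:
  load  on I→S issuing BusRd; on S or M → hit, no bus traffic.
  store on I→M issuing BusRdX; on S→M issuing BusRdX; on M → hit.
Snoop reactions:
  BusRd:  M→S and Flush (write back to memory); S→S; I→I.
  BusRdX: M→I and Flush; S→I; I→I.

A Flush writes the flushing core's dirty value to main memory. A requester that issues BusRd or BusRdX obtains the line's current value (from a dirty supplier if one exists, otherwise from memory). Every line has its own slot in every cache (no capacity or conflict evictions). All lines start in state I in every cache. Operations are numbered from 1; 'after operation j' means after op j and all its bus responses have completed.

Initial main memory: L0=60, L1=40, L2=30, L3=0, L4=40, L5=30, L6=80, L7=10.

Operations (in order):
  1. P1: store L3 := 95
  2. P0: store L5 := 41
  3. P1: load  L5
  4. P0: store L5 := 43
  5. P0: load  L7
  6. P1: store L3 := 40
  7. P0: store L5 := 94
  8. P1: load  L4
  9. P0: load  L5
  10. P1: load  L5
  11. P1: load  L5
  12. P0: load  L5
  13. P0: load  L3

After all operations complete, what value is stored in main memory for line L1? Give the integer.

[1] P1: store L3 := 95 | P0:I, P1:M(95) | bus: BusRdX
[2] P0: store L5 := 41 | P0:M(41), P1:I | bus: BusRdX
[3] P1: load  L5 | P0:S(41), P1:S(41) | bus: BusRd,Flush
[4] P0: store L5 := 43 | P0:M(43), P1:I | bus: BusRdX
[5] P0: load  L7 | P0:S(10), P1:I | bus: BusRd
[6] P1: store L3 := 40 | P0:I, P1:M(40) | bus: none
[7] P0: store L5 := 94 | P0:M(94), P1:I | bus: none
[8] P1: load  L4 | P0:I, P1:S(40) | bus: BusRd
[9] P0: load  L5 | P0:M(94), P1:I | bus: none
[10] P1: load  L5 | P0:S(94), P1:S(94) | bus: BusRd,Flush
[11] P1: load  L5 | P0:S(94), P1:S(94) | bus: none
[12] P0: load  L5 | P0:S(94), P1:S(94) | bus: none
[13] P0: load  L3 | P0:S(40), P1:S(40) | bus: BusRd,Flush

memory[L1] = 40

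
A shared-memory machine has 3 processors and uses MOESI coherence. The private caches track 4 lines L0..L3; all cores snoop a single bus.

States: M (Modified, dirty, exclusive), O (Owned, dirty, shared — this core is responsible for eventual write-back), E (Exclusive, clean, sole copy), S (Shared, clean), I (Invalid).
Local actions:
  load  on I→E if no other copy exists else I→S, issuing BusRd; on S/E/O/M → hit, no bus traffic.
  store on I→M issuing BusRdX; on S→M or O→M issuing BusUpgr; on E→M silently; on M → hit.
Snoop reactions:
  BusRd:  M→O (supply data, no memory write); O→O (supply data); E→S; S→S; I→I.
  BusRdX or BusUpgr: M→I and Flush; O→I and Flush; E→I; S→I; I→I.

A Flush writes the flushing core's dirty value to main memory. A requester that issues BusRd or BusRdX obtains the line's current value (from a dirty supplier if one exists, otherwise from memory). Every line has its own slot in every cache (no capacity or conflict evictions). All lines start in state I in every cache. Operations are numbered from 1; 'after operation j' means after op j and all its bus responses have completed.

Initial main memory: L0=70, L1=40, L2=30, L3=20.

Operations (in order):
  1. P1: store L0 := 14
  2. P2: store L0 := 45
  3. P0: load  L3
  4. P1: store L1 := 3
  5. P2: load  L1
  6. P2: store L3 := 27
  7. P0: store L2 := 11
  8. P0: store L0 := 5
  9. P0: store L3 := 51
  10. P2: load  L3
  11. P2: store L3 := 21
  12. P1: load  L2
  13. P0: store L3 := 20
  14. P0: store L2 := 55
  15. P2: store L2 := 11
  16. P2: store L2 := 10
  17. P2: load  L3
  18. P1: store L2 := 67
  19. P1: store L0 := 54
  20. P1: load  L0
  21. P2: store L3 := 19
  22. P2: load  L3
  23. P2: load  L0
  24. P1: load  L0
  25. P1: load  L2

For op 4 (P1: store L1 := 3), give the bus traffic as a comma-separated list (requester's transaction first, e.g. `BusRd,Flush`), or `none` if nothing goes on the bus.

step 1: P1: store L0 := 14  ⟶  IMI  (L0)  txn=BusRdX  M[L0]=70
step 2: P2: store L0 := 45  ⟶  IIM  (L0)  txn=BusRdX+Flush  M[L0]=14
step 3: P0: load  L3  ⟶  EII  (L3)  txn=BusRd  M[L3]=20
step 4: P1: store L1 := 3  ⟶  IMI  (L1)  txn=BusRdX  M[L1]=40
step 5: P2: load  L1  ⟶  IOS  (L1)  txn=BusRd  M[L1]=40
step 6: P2: store L3 := 27  ⟶  IIM  (L3)  txn=BusRdX  M[L3]=20
step 7: P0: store L2 := 11  ⟶  MII  (L2)  txn=BusRdX  M[L2]=30
step 8: P0: store L0 := 5  ⟶  MII  (L0)  txn=BusRdX+Flush  M[L0]=45
step 9: P0: store L3 := 51  ⟶  MII  (L3)  txn=BusRdX+Flush  M[L3]=27
step 10: P2: load  L3  ⟶  OIS  (L3)  txn=BusRd  M[L3]=27
step 11: P2: store L3 := 21  ⟶  IIM  (L3)  txn=BusUpgr+Flush  M[L3]=51
step 12: P1: load  L2  ⟶  OSI  (L2)  txn=BusRd  M[L2]=30
step 13: P0: store L3 := 20  ⟶  MII  (L3)  txn=BusRdX+Flush  M[L3]=21
step 14: P0: store L2 := 55  ⟶  MII  (L2)  txn=BusUpgr  M[L2]=30
step 15: P2: store L2 := 11  ⟶  IIM  (L2)  txn=BusRdX+Flush  M[L2]=55
step 16: P2: store L2 := 10  ⟶  IIM  (L2)  txn=∅  M[L2]=55
step 17: P2: load  L3  ⟶  OIS  (L3)  txn=BusRd  M[L3]=21
step 18: P1: store L2 := 67  ⟶  IMI  (L2)  txn=BusRdX+Flush  M[L2]=10
step 19: P1: store L0 := 54  ⟶  IMI  (L0)  txn=BusRdX+Flush  M[L0]=5
step 20: P1: load  L0  ⟶  IMI  (L0)  txn=∅  M[L0]=5
step 21: P2: store L3 := 19  ⟶  IIM  (L3)  txn=BusUpgr+Flush  M[L3]=20
step 22: P2: load  L3  ⟶  IIM  (L3)  txn=∅  M[L3]=20
step 23: P2: load  L0  ⟶  IOS  (L0)  txn=BusRd  M[L0]=5
step 24: P1: load  L0  ⟶  IOS  (L0)  txn=∅  M[L0]=5
step 25: P1: load  L2  ⟶  IMI  (L2)  txn=∅  M[L2]=10

bus = BusRdX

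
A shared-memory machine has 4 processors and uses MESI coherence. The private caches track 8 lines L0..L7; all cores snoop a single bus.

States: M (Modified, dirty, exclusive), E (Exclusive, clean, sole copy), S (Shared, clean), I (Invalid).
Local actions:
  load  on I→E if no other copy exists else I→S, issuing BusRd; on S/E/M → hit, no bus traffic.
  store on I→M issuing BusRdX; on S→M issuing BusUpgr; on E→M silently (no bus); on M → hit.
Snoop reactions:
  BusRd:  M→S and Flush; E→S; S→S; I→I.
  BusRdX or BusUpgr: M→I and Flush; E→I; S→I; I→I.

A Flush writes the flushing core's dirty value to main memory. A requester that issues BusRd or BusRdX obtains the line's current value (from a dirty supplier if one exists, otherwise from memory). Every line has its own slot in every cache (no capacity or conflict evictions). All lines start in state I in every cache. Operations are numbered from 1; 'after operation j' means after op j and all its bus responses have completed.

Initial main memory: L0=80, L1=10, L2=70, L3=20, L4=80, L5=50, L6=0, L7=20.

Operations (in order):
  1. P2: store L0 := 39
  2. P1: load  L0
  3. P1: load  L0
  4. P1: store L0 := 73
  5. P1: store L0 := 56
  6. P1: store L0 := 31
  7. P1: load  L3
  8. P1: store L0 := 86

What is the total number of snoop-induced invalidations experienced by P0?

[1] P2: store L0 := 39 | P0:I, P1:I, P2:M(39), P3:I | bus: BusRdX
[2] P1: load  L0 | P0:I, P1:S(39), P2:S(39), P3:I | bus: BusRd,Flush
[3] P1: load  L0 | P0:I, P1:S(39), P2:S(39), P3:I | bus: none
[4] P1: store L0 := 73 | P0:I, P1:M(73), P2:I, P3:I | bus: BusUpgr
[5] P1: store L0 := 56 | P0:I, P1:M(56), P2:I, P3:I | bus: none
[6] P1: store L0 := 31 | P0:I, P1:M(31), P2:I, P3:I | bus: none
[7] P1: load  L3 | P0:I, P1:E(20), P2:I, P3:I | bus: BusRd
[8] P1: store L0 := 86 | P0:I, P1:M(86), P2:I, P3:I | bus: none

invalidations = 0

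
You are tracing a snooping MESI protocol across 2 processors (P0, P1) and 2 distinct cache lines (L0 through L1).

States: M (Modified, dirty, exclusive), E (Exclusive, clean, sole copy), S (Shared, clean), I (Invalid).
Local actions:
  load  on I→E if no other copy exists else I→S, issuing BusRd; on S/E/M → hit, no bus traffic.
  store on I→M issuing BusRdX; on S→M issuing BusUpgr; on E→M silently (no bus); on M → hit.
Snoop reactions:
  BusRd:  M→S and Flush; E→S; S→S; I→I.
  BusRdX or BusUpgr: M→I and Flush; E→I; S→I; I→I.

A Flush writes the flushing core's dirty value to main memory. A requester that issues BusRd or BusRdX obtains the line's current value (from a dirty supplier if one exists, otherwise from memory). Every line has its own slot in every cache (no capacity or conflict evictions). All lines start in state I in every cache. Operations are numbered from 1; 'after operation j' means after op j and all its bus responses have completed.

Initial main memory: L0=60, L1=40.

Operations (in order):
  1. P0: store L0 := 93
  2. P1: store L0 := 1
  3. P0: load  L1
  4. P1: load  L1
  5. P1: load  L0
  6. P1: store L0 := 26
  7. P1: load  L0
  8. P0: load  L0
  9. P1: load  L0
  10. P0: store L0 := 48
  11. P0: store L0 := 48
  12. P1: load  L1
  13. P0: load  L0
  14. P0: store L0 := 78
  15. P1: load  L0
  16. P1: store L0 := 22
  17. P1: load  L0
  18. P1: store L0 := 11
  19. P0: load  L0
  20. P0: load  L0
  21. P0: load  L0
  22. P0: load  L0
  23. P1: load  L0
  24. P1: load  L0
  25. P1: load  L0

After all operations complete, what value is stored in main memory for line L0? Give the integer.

memory[L0] = 11

1. P0: store L0 := 93  bus=[BusRdX]  L0: P0=M P1=I  mem[L0]=60
2. P1: store L0 := 1  bus=[BusRdX,Flush]  L0: P0=I P1=M  mem[L0]=93
3. P0: load  L1  bus=[BusRd]  L1: P0=E P1=I  mem[L1]=40
4. P1: load  L1  bus=[BusRd]  L1: P0=S P1=S  mem[L1]=40
5. P1: load  L0  bus=[-]  L0: P0=I P1=M  mem[L0]=93
6. P1: store L0 := 26  bus=[-]  L0: P0=I P1=M  mem[L0]=93
7. P1: load  L0  bus=[-]  L0: P0=I P1=M  mem[L0]=93
8. P0: load  L0  bus=[BusRd,Flush]  L0: P0=S P1=S  mem[L0]=26
9. P1: load  L0  bus=[-]  L0: P0=S P1=S  mem[L0]=26
10. P0: store L0 := 48  bus=[BusUpgr]  L0: P0=M P1=I  mem[L0]=26
11. P0: store L0 := 48  bus=[-]  L0: P0=M P1=I  mem[L0]=26
12. P1: load  L1  bus=[-]  L1: P0=S P1=S  mem[L1]=40
13. P0: load  L0  bus=[-]  L0: P0=M P1=I  mem[L0]=26
14. P0: store L0 := 78  bus=[-]  L0: P0=M P1=I  mem[L0]=26
15. P1: load  L0  bus=[BusRd,Flush]  L0: P0=S P1=S  mem[L0]=78
16. P1: store L0 := 22  bus=[BusUpgr]  L0: P0=I P1=M  mem[L0]=78
17. P1: load  L0  bus=[-]  L0: P0=I P1=M  mem[L0]=78
18. P1: store L0 := 11  bus=[-]  L0: P0=I P1=M  mem[L0]=78
19. P0: load  L0  bus=[BusRd,Flush]  L0: P0=S P1=S  mem[L0]=11
20. P0: load  L0  bus=[-]  L0: P0=S P1=S  mem[L0]=11
21. P0: load  L0  bus=[-]  L0: P0=S P1=S  mem[L0]=11
22. P0: load  L0  bus=[-]  L0: P0=S P1=S  mem[L0]=11
23. P1: load  L0  bus=[-]  L0: P0=S P1=S  mem[L0]=11
24. P1: load  L0  bus=[-]  L0: P0=S P1=S  mem[L0]=11
25. P1: load  L0  bus=[-]  L0: P0=S P1=S  mem[L0]=11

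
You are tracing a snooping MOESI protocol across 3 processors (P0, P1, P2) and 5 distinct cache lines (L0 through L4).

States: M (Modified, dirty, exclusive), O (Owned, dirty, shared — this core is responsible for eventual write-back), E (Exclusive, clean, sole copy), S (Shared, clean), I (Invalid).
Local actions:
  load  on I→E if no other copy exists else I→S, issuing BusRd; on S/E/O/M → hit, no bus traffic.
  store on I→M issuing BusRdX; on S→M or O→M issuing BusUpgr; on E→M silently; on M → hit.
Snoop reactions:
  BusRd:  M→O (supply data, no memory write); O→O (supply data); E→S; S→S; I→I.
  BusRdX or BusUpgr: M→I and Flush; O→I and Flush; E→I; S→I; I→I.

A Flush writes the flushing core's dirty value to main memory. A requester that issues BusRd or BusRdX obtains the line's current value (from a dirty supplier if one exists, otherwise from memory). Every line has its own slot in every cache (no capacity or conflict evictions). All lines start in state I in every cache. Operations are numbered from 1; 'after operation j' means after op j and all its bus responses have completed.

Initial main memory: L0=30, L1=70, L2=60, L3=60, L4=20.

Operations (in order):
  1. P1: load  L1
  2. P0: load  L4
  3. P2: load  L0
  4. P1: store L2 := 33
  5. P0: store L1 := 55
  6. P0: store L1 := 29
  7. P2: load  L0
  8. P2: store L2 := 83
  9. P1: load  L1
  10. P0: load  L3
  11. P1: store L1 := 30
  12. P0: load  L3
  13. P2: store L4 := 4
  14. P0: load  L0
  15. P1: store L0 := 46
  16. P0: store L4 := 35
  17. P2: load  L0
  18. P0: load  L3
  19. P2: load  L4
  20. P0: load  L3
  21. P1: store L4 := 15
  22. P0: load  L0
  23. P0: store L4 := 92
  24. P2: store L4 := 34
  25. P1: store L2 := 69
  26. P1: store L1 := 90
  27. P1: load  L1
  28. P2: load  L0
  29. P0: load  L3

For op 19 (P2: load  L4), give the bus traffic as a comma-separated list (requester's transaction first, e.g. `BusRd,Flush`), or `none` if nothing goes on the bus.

[1] P1: load  L1 | P0:I, P1:E(70), P2:I | bus: BusRd
[2] P0: load  L4 | P0:E(20), P1:I, P2:I | bus: BusRd
[3] P2: load  L0 | P0:I, P1:I, P2:E(30) | bus: BusRd
[4] P1: store L2 := 33 | P0:I, P1:M(33), P2:I | bus: BusRdX
[5] P0: store L1 := 55 | P0:M(55), P1:I, P2:I | bus: BusRdX
[6] P0: store L1 := 29 | P0:M(29), P1:I, P2:I | bus: none
[7] P2: load  L0 | P0:I, P1:I, P2:E(30) | bus: none
[8] P2: store L2 := 83 | P0:I, P1:I, P2:M(83) | bus: BusRdX,Flush
[9] P1: load  L1 | P0:O(29), P1:S(29), P2:I | bus: BusRd
[10] P0: load  L3 | P0:E(60), P1:I, P2:I | bus: BusRd
[11] P1: store L1 := 30 | P0:I, P1:M(30), P2:I | bus: BusUpgr,Flush
[12] P0: load  L3 | P0:E(60), P1:I, P2:I | bus: none
[13] P2: store L4 := 4 | P0:I, P1:I, P2:M(4) | bus: BusRdX
[14] P0: load  L0 | P0:S(30), P1:I, P2:S(30) | bus: BusRd
[15] P1: store L0 := 46 | P0:I, P1:M(46), P2:I | bus: BusRdX
[16] P0: store L4 := 35 | P0:M(35), P1:I, P2:I | bus: BusRdX,Flush
[17] P2: load  L0 | P0:I, P1:O(46), P2:S(46) | bus: BusRd
[18] P0: load  L3 | P0:E(60), P1:I, P2:I | bus: none
[19] P2: load  L4 | P0:O(35), P1:I, P2:S(35) | bus: BusRd
[20] P0: load  L3 | P0:E(60), P1:I, P2:I | bus: none
[21] P1: store L4 := 15 | P0:I, P1:M(15), P2:I | bus: BusRdX,Flush
[22] P0: load  L0 | P0:S(46), P1:O(46), P2:S(46) | bus: BusRd
[23] P0: store L4 := 92 | P0:M(92), P1:I, P2:I | bus: BusRdX,Flush
[24] P2: store L4 := 34 | P0:I, P1:I, P2:M(34) | bus: BusRdX,Flush
[25] P1: store L2 := 69 | P0:I, P1:M(69), P2:I | bus: BusRdX,Flush
[26] P1: store L1 := 90 | P0:I, P1:M(90), P2:I | bus: none
[27] P1: load  L1 | P0:I, P1:M(90), P2:I | bus: none
[28] P2: load  L0 | P0:S(46), P1:O(46), P2:S(46) | bus: none
[29] P0: load  L3 | P0:E(60), P1:I, P2:I | bus: none

bus = BusRd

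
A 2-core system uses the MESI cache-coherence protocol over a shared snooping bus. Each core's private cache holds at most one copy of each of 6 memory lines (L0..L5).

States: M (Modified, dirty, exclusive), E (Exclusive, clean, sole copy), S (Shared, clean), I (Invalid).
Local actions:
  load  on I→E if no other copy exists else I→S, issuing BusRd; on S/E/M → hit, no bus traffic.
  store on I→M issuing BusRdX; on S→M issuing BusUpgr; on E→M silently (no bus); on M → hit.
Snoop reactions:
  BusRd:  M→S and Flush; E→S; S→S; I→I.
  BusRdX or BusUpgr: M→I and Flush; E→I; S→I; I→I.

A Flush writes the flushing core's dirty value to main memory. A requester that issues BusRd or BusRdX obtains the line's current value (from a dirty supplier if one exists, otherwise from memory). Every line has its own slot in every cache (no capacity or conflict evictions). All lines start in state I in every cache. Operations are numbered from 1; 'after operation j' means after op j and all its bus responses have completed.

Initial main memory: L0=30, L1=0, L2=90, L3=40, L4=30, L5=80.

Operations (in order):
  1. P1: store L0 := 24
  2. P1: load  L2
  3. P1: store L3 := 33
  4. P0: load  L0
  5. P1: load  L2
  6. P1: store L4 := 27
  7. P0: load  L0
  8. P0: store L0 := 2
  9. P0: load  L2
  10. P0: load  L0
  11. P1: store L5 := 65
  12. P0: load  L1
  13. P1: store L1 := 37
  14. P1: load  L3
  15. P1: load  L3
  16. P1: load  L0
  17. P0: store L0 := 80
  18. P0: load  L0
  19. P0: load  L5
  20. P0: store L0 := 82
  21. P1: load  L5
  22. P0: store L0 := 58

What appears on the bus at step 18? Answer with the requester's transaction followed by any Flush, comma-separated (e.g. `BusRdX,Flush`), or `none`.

1. P1: store L0 := 24  bus=[BusRdX]  L0: P0=I P1=M  mem[L0]=30
2. P1: load  L2  bus=[BusRd]  L2: P0=I P1=E  mem[L2]=90
3. P1: store L3 := 33  bus=[BusRdX]  L3: P0=I P1=M  mem[L3]=40
4. P0: load  L0  bus=[BusRd,Flush]  L0: P0=S P1=S  mem[L0]=24
5. P1: load  L2  bus=[-]  L2: P0=I P1=E  mem[L2]=90
6. P1: store L4 := 27  bus=[BusRdX]  L4: P0=I P1=M  mem[L4]=30
7. P0: load  L0  bus=[-]  L0: P0=S P1=S  mem[L0]=24
8. P0: store L0 := 2  bus=[BusUpgr]  L0: P0=M P1=I  mem[L0]=24
9. P0: load  L2  bus=[BusRd]  L2: P0=S P1=S  mem[L2]=90
10. P0: load  L0  bus=[-]  L0: P0=M P1=I  mem[L0]=24
11. P1: store L5 := 65  bus=[BusRdX]  L5: P0=I P1=M  mem[L5]=80
12. P0: load  L1  bus=[BusRd]  L1: P0=E P1=I  mem[L1]=0
13. P1: store L1 := 37  bus=[BusRdX]  L1: P0=I P1=M  mem[L1]=0
14. P1: load  L3  bus=[-]  L3: P0=I P1=M  mem[L3]=40
15. P1: load  L3  bus=[-]  L3: P0=I P1=M  mem[L3]=40
16. P1: load  L0  bus=[BusRd,Flush]  L0: P0=S P1=S  mem[L0]=2
17. P0: store L0 := 80  bus=[BusUpgr]  L0: P0=M P1=I  mem[L0]=2
18. P0: load  L0  bus=[-]  L0: P0=M P1=I  mem[L0]=2
19. P0: load  L5  bus=[BusRd,Flush]  L5: P0=S P1=S  mem[L5]=65
20. P0: store L0 := 82  bus=[-]  L0: P0=M P1=I  mem[L0]=2
21. P1: load  L5  bus=[-]  L5: P0=S P1=S  mem[L5]=65
22. P0: store L0 := 58  bus=[-]  L0: P0=M P1=I  mem[L0]=2

bus = none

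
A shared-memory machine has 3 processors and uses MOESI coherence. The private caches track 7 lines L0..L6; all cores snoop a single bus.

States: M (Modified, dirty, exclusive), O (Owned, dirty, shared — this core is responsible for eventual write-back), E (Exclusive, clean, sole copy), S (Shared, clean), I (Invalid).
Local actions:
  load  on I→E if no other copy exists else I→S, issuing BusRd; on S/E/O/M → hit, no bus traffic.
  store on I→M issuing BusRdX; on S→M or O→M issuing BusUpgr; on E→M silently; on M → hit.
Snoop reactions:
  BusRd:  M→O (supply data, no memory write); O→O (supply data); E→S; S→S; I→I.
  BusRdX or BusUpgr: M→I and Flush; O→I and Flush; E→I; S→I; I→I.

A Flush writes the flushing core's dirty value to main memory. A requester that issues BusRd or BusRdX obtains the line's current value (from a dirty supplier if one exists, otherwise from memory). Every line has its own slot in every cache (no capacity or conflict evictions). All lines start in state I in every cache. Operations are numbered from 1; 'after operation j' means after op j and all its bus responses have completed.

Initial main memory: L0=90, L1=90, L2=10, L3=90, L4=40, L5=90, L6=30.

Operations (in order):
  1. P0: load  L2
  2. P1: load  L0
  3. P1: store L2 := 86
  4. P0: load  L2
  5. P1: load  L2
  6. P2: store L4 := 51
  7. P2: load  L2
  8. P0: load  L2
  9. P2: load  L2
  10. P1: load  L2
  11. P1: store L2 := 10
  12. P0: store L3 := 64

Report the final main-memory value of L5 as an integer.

1. P0: load  L2  bus=[BusRd]  L2: P0=E P1=I P2=I  mem[L2]=10
2. P1: load  L0  bus=[BusRd]  L0: P0=I P1=E P2=I  mem[L0]=90
3. P1: store L2 := 86  bus=[BusRdX]  L2: P0=I P1=M P2=I  mem[L2]=10
4. P0: load  L2  bus=[BusRd]  L2: P0=S P1=O P2=I  mem[L2]=10
5. P1: load  L2  bus=[-]  L2: P0=S P1=O P2=I  mem[L2]=10
6. P2: store L4 := 51  bus=[BusRdX]  L4: P0=I P1=I P2=M  mem[L4]=40
7. P2: load  L2  bus=[BusRd]  L2: P0=S P1=O P2=S  mem[L2]=10
8. P0: load  L2  bus=[-]  L2: P0=S P1=O P2=S  mem[L2]=10
9. P2: load  L2  bus=[-]  L2: P0=S P1=O P2=S  mem[L2]=10
10. P1: load  L2  bus=[-]  L2: P0=S P1=O P2=S  mem[L2]=10
11. P1: store L2 := 10  bus=[BusUpgr]  L2: P0=I P1=M P2=I  mem[L2]=10
12. P0: store L3 := 64  bus=[BusRdX]  L3: P0=M P1=I P2=I  mem[L3]=90

memory[L5] = 90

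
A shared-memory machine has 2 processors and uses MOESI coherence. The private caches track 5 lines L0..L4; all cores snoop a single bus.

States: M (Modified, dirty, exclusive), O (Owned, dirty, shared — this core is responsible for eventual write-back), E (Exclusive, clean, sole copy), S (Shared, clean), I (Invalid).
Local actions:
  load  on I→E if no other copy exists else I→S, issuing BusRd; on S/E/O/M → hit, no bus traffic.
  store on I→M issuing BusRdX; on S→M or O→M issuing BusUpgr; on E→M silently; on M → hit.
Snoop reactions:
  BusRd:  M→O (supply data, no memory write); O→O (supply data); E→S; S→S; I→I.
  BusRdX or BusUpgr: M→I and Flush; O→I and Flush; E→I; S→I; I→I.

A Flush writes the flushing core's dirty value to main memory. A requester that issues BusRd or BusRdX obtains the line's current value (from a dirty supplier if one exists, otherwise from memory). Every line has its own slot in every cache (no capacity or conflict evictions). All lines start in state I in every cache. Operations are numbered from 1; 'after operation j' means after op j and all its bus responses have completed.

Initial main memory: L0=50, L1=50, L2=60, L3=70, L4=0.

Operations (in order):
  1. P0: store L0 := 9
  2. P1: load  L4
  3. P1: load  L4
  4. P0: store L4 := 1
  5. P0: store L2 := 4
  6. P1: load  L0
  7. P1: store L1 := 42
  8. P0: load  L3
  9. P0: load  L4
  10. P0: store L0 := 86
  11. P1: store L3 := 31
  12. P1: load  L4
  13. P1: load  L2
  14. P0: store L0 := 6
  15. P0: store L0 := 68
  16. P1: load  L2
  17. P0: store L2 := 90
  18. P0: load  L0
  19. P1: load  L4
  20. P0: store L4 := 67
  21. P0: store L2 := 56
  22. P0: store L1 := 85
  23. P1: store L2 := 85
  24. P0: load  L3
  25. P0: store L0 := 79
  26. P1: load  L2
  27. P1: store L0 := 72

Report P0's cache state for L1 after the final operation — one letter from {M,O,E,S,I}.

state = M

  op1 P0: store L0 := 9 → M/I on L0; bus BusRdX; mem=50
  op2 P1: load  L4 → I/E on L4; bus BusRd; mem=0
  op3 P1: load  L4 → I/E on L4; bus (none); mem=0
  op4 P0: store L4 := 1 → M/I on L4; bus BusRdX; mem=0
  op5 P0: store L2 := 4 → M/I on L2; bus BusRdX; mem=60
  op6 P1: load  L0 → O/S on L0; bus BusRd; mem=50
  op7 P1: store L1 := 42 → I/M on L1; bus BusRdX; mem=50
  op8 P0: load  L3 → E/I on L3; bus BusRd; mem=70
  op9 P0: load  L4 → M/I on L4; bus (none); mem=0
  op10 P0: store L0 := 86 → M/I on L0; bus BusUpgr; mem=50
  op11 P1: store L3 := 31 → I/M on L3; bus BusRdX; mem=70
  op12 P1: load  L4 → O/S on L4; bus BusRd; mem=0
  op13 P1: load  L2 → O/S on L2; bus BusRd; mem=60
  op14 P0: store L0 := 6 → M/I on L0; bus (none); mem=50
  op15 P0: store L0 := 68 → M/I on L0; bus (none); mem=50
  op16 P1: load  L2 → O/S on L2; bus (none); mem=60
  op17 P0: store L2 := 90 → M/I on L2; bus BusUpgr; mem=60
  op18 P0: load  L0 → M/I on L0; bus (none); mem=50
  op19 P1: load  L4 → O/S on L4; bus (none); mem=0
  op20 P0: store L4 := 67 → M/I on L4; bus BusUpgr; mem=0
  op21 P0: store L2 := 56 → M/I on L2; bus (none); mem=60
  op22 P0: store L1 := 85 → M/I on L1; bus BusRdX Flush; mem=42
  op23 P1: store L2 := 85 → I/M on L2; bus BusRdX Flush; mem=56
  op24 P0: load  L3 → S/O on L3; bus BusRd; mem=70
  op25 P0: store L0 := 79 → M/I on L0; bus (none); mem=50
  op26 P1: load  L2 → I/M on L2; bus (none); mem=56
  op27 P1: store L0 := 72 → I/M on L0; bus BusRdX Flush; mem=79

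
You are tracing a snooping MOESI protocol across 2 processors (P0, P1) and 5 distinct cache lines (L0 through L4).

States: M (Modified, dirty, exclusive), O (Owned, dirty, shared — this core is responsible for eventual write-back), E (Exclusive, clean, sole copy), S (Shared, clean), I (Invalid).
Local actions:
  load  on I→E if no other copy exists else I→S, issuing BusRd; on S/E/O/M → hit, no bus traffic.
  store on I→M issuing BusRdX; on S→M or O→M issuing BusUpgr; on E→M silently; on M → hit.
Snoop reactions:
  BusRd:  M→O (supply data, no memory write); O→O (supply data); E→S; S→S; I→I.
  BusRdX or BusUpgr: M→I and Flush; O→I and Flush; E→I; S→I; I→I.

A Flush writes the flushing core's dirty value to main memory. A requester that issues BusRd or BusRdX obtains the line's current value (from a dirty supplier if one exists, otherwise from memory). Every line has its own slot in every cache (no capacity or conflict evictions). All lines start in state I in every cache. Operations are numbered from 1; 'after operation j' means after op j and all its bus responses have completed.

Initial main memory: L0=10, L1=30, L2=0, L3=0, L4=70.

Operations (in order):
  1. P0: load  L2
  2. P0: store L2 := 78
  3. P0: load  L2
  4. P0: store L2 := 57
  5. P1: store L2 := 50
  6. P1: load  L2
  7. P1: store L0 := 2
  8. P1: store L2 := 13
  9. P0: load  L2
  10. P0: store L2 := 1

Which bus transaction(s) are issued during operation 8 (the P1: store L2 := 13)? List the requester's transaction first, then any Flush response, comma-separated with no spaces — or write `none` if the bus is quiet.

bus = none

step 1: P0: load  L2  ⟶  EI  (L2)  txn=BusRd  M[L2]=0
step 2: P0: store L2 := 78  ⟶  MI  (L2)  txn=∅  M[L2]=0
step 3: P0: load  L2  ⟶  MI  (L2)  txn=∅  M[L2]=0
step 4: P0: store L2 := 57  ⟶  MI  (L2)  txn=∅  M[L2]=0
step 5: P1: store L2 := 50  ⟶  IM  (L2)  txn=BusRdX+Flush  M[L2]=57
step 6: P1: load  L2  ⟶  IM  (L2)  txn=∅  M[L2]=57
step 7: P1: store L0 := 2  ⟶  IM  (L0)  txn=BusRdX  M[L0]=10
step 8: P1: store L2 := 13  ⟶  IM  (L2)  txn=∅  M[L2]=57
step 9: P0: load  L2  ⟶  SO  (L2)  txn=BusRd  M[L2]=57
step 10: P0: store L2 := 1  ⟶  MI  (L2)  txn=BusUpgr+Flush  M[L2]=13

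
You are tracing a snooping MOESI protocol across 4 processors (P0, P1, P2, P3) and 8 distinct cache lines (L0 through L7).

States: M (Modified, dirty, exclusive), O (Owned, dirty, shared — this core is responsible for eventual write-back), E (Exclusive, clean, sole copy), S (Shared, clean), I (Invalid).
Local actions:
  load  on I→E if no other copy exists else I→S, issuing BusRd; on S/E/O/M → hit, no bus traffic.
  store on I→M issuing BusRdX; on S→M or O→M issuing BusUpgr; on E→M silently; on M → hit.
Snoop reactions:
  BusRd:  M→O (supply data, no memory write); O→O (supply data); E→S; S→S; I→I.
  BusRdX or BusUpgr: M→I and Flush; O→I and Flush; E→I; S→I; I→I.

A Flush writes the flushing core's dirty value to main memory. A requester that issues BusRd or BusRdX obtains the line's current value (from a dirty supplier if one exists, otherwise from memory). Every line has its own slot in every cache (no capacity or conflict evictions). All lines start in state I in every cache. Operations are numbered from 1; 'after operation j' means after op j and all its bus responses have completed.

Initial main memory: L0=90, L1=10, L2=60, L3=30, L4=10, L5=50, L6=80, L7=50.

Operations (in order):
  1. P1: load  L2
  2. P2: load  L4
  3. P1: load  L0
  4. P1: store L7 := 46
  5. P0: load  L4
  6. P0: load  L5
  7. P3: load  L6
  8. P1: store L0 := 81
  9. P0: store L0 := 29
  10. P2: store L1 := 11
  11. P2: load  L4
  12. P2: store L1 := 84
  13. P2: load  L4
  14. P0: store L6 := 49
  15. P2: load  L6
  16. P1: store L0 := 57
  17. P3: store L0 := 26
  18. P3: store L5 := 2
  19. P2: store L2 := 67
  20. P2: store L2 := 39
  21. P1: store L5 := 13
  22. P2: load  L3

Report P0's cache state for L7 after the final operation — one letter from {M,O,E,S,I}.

[1] P1: load  L2 | P0:I, P1:E(60), P2:I, P3:I | bus: BusRd
[2] P2: load  L4 | P0:I, P1:I, P2:E(10), P3:I | bus: BusRd
[3] P1: load  L0 | P0:I, P1:E(90), P2:I, P3:I | bus: BusRd
[4] P1: store L7 := 46 | P0:I, P1:M(46), P2:I, P3:I | bus: BusRdX
[5] P0: load  L4 | P0:S(10), P1:I, P2:S(10), P3:I | bus: BusRd
[6] P0: load  L5 | P0:E(50), P1:I, P2:I, P3:I | bus: BusRd
[7] P3: load  L6 | P0:I, P1:I, P2:I, P3:E(80) | bus: BusRd
[8] P1: store L0 := 81 | P0:I, P1:M(81), P2:I, P3:I | bus: none
[9] P0: store L0 := 29 | P0:M(29), P1:I, P2:I, P3:I | bus: BusRdX,Flush
[10] P2: store L1 := 11 | P0:I, P1:I, P2:M(11), P3:I | bus: BusRdX
[11] P2: load  L4 | P0:S(10), P1:I, P2:S(10), P3:I | bus: none
[12] P2: store L1 := 84 | P0:I, P1:I, P2:M(84), P3:I | bus: none
[13] P2: load  L4 | P0:S(10), P1:I, P2:S(10), P3:I | bus: none
[14] P0: store L6 := 49 | P0:M(49), P1:I, P2:I, P3:I | bus: BusRdX
[15] P2: load  L6 | P0:O(49), P1:I, P2:S(49), P3:I | bus: BusRd
[16] P1: store L0 := 57 | P0:I, P1:M(57), P2:I, P3:I | bus: BusRdX,Flush
[17] P3: store L0 := 26 | P0:I, P1:I, P2:I, P3:M(26) | bus: BusRdX,Flush
[18] P3: store L5 := 2 | P0:I, P1:I, P2:I, P3:M(2) | bus: BusRdX
[19] P2: store L2 := 67 | P0:I, P1:I, P2:M(67), P3:I | bus: BusRdX
[20] P2: store L2 := 39 | P0:I, P1:I, P2:M(39), P3:I | bus: none
[21] P1: store L5 := 13 | P0:I, P1:M(13), P2:I, P3:I | bus: BusRdX,Flush
[22] P2: load  L3 | P0:I, P1:I, P2:E(30), P3:I | bus: BusRd

state = I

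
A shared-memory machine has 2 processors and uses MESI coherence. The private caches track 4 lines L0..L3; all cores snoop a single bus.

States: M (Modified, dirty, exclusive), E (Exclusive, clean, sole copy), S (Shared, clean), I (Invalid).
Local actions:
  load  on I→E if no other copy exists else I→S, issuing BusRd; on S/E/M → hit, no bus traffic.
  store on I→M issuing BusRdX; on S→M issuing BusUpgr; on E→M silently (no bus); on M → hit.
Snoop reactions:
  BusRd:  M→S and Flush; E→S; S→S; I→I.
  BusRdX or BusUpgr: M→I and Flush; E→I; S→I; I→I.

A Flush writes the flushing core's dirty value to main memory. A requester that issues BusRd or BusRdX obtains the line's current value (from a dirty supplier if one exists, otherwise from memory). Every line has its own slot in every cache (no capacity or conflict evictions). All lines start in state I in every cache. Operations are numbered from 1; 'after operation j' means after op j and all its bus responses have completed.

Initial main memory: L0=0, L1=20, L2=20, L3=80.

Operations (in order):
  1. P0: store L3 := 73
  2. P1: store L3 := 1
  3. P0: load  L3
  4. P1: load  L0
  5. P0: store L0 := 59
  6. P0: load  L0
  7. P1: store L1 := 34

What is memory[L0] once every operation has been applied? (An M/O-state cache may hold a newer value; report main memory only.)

memory[L0] = 0

[1] P0: store L3 := 73 | P0:M(73), P1:I | bus: BusRdX
[2] P1: store L3 := 1 | P0:I, P1:M(1) | bus: BusRdX,Flush
[3] P0: load  L3 | P0:S(1), P1:S(1) | bus: BusRd,Flush
[4] P1: load  L0 | P0:I, P1:E(0) | bus: BusRd
[5] P0: store L0 := 59 | P0:M(59), P1:I | bus: BusRdX
[6] P0: load  L0 | P0:M(59), P1:I | bus: none
[7] P1: store L1 := 34 | P0:I, P1:M(34) | bus: BusRdX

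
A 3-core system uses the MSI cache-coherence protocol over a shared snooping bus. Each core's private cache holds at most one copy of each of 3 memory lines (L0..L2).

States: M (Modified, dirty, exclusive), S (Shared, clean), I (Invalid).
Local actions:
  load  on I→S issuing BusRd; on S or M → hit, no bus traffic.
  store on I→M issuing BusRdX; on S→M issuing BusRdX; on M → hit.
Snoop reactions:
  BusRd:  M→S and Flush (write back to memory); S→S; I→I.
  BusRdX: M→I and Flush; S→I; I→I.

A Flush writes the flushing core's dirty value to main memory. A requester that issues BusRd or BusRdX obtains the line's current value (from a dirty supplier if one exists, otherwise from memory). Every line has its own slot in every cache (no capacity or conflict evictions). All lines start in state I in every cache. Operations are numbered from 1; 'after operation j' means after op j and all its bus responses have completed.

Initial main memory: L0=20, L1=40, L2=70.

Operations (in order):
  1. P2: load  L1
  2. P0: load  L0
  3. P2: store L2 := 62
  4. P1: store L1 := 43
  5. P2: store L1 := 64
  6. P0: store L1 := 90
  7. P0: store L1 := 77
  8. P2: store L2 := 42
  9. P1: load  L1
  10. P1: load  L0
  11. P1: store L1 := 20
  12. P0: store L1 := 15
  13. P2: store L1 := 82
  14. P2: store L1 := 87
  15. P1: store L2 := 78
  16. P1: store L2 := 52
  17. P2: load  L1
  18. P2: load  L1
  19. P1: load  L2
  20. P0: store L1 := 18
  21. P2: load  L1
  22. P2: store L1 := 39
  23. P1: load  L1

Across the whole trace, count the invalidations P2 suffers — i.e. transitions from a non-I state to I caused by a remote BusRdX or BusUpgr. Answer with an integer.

1. P2: load  L1  bus=[BusRd]  L1: P0=I P1=I P2=S  mem[L1]=40
2. P0: load  L0  bus=[BusRd]  L0: P0=S P1=I P2=I  mem[L0]=20
3. P2: store L2 := 62  bus=[BusRdX]  L2: P0=I P1=I P2=M  mem[L2]=70
4. P1: store L1 := 43  bus=[BusRdX]  L1: P0=I P1=M P2=I  mem[L1]=40
5. P2: store L1 := 64  bus=[BusRdX,Flush]  L1: P0=I P1=I P2=M  mem[L1]=43
6. P0: store L1 := 90  bus=[BusRdX,Flush]  L1: P0=M P1=I P2=I  mem[L1]=64
7. P0: store L1 := 77  bus=[-]  L1: P0=M P1=I P2=I  mem[L1]=64
8. P2: store L2 := 42  bus=[-]  L2: P0=I P1=I P2=M  mem[L2]=70
9. P1: load  L1  bus=[BusRd,Flush]  L1: P0=S P1=S P2=I  mem[L1]=77
10. P1: load  L0  bus=[BusRd]  L0: P0=S P1=S P2=I  mem[L0]=20
11. P1: store L1 := 20  bus=[BusRdX]  L1: P0=I P1=M P2=I  mem[L1]=77
12. P0: store L1 := 15  bus=[BusRdX,Flush]  L1: P0=M P1=I P2=I  mem[L1]=20
13. P2: store L1 := 82  bus=[BusRdX,Flush]  L1: P0=I P1=I P2=M  mem[L1]=15
14. P2: store L1 := 87  bus=[-]  L1: P0=I P1=I P2=M  mem[L1]=15
15. P1: store L2 := 78  bus=[BusRdX,Flush]  L2: P0=I P1=M P2=I  mem[L2]=42
16. P1: store L2 := 52  bus=[-]  L2: P0=I P1=M P2=I  mem[L2]=42
17. P2: load  L1  bus=[-]  L1: P0=I P1=I P2=M  mem[L1]=15
18. P2: load  L1  bus=[-]  L1: P0=I P1=I P2=M  mem[L1]=15
19. P1: load  L2  bus=[-]  L2: P0=I P1=M P2=I  mem[L2]=42
20. P0: store L1 := 18  bus=[BusRdX,Flush]  L1: P0=M P1=I P2=I  mem[L1]=87
21. P2: load  L1  bus=[BusRd,Flush]  L1: P0=S P1=I P2=S  mem[L1]=18
22. P2: store L1 := 39  bus=[BusRdX]  L1: P0=I P1=I P2=M  mem[L1]=18
23. P1: load  L1  bus=[BusRd,Flush]  L1: P0=I P1=S P2=S  mem[L1]=39

invalidations = 4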